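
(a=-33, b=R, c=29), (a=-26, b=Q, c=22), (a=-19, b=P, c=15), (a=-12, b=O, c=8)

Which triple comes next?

A: -33, -26, -19, -12 → -5 (+7 each step).
B goes R, Q, P, O → N (letters move back 1 place in the alphabet).
C: together with the a always sums to -4, so 29, 22, 15, 8 → 1.
So the next triple is (a=-5, b=N, c=1).

(a=-5, b=N, c=1)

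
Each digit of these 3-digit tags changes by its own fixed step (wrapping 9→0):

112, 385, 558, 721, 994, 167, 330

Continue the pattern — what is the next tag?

503

First digit: +2 each step, mod 10; 1, 3, 5, 7, 9, 1, 3 → 5.
Second digit — −3 each step, mod 10: 1, 8, 5, 2, 9, 6, 3 → 0.
For the third digit, +3 each step, mod 10: 2, 5, 8, 1, 4, 7, 0 → 3.
So the next tag is 503.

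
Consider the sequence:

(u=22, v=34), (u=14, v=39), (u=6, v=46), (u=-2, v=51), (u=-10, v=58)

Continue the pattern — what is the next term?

(u=-18, v=63)

U: 22, 14, 6, -2, -10 → -18 (−8 each step).
V — alternating steps +5, +7, +5, +7, …: 34, 39, 46, 51, 58 → 63.
Putting it together: (u=-18, v=63).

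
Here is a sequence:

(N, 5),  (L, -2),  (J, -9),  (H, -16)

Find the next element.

(F, -23)

Letter: letters move back 2 places in the alphabet; N, L, J, H → F.
Second slot — −7 each step: 5, -2, -9, -16 → -23.
So the next element is (F, -23).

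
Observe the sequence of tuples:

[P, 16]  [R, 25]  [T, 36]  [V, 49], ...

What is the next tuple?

Letter: letters move forward 2 places in the alphabet, so P, R, T, V → X.
For the second component, perfect squares: 4², 5², 6², …: 16, 25, 36, 49 → 64.
Combining the parts gives [X, 64].

[X, 64]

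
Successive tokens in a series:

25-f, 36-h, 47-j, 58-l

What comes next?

69-n

For the first component, +11 each step: 25, 36, 47, 58 → 69.
Letter: letters move forward 2 places in the alphabet, so f, h, j, l → n.
Putting it together: 69-n.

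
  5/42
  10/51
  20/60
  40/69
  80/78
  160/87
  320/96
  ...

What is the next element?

First entry: ×2 each step; 5, 10, 20, 40, 80, 160, 320 → 640.
Second entry: +9 each step, so 42, 51, 60, 69, 78, 87, 96 → 105.
So the next element is 640/105.

640/105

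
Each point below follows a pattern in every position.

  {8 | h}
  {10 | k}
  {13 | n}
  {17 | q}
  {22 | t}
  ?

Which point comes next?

For the first slot, differences are 2, 3, 4, … (increasing by 1 each time): 8, 10, 13, 17, 22 → 28.
For the letter, letters move forward 3 places in the alphabet: h, k, n, q, t → w.
Combining the parts gives {28 | w}.

{28 | w}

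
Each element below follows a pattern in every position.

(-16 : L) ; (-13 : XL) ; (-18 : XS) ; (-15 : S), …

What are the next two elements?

First value goes -16, -13, -18, -15 → -20 → -17 (alternating steps +3, −5, +3, −5, …).
Size — runs through clothing sizes XS→XL: L, XL, XS, S → M → L.
Putting the parts together: (-20 : M) and then (-17 : L).

(-20 : M), (-17 : L)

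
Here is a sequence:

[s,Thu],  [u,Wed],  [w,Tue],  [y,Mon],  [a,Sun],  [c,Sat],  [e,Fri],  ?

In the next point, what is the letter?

g

Letter goes s, u, w, y, a, c, e → g (letters move forward 2 places in the alphabet, wrapping Z→A).
Day — runs backward through the weekdays Mon→Sun: Thu, Wed, Tue, Mon, Sun, Sat, Fri → Thu.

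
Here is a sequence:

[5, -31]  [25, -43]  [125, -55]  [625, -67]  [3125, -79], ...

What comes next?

First entry goes 5, 25, 125, 625, 3125 → 15625 (×5 each step).
Second entry: -31, -43, -55, -67, -79 → -91 (−12 each step).
Putting it together: [15625, -91].

[15625, -91]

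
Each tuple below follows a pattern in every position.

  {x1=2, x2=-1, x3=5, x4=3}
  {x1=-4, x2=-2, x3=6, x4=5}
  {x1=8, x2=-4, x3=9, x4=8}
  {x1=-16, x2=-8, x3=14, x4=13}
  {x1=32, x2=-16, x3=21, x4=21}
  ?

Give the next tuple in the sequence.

X1: ×(-2) each step; 2, -4, 8, -16, 32 → -64.
X2: ×2 each step, so -1, -2, -4, -8, -16 → -32.
X3 — differences are 1, 3, 5, … (increasing by 2 each time): 5, 6, 9, 14, 21 → 30.
X4 — each term is the sum of the two before it: 3, 5, 8, 13, 21 → 34.
Combining the parts gives {x1=-64, x2=-32, x3=30, x4=34}.

{x1=-64, x2=-32, x3=30, x4=34}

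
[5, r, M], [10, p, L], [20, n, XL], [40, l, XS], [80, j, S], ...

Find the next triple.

For the first entry, ×2 each step: 5, 10, 20, 40, 80 → 160.
Letter: letters move back 2 places in the alphabet, so r, p, n, l, j → h.
Size: runs through clothing sizes XS→XL, so M, L, XL, XS, S → M.
Putting it together: [160, h, M].

[160, h, M]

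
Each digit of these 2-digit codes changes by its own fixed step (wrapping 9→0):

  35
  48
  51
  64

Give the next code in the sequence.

77

First digit goes 3, 4, 5, 6 → 7 (+1 each step, mod 10).
For the second digit, +3 each step, mod 10: 5, 8, 1, 4 → 7.
So the next code is 77.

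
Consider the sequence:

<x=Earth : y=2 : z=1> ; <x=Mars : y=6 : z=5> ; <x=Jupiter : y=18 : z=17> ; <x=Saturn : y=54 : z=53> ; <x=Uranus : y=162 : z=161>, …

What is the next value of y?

Y: ×3 each step, so 2, 6, 18, 54, 162 → 486.

486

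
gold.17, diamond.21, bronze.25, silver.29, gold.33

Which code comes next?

diamond.37

Rank goes gold, diamond, bronze, silver, gold → diamond (repeats gold → diamond → bronze → silver).
Second component goes 17, 21, 25, 29, 33 → 37 (+4 each step).
Putting it together: diamond.37.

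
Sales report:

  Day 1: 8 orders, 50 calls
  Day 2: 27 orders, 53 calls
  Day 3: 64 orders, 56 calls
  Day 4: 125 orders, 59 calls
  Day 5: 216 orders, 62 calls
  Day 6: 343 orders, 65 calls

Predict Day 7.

512 orders, 68 calls

For the orders, perfect cubes: 2³, 3³, 4³, …: 8, 27, 64, 125, 216, 343 → 512.
Calls: 50, 53, 56, 59, 62, 65 → 68 (+3 each step).
Combining the parts gives 512 orders, 68 calls.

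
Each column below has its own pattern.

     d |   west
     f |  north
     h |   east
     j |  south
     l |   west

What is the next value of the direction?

Direction goes west, north, east, south, west → north (repeats west → north → east → south).

north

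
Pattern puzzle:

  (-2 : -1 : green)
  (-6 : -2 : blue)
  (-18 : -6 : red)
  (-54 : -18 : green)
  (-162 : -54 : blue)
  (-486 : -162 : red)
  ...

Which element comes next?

First entry: ×3 each step; -2, -6, -18, -54, -162, -486 → -1458.
Second entry: always the previous value of the first entry, so -1, -2, -6, -18, -54, -162 → -486.
Colour: repeats green → blue → red, so green, blue, red, green, blue, red → green.
So the next element is (-1458 : -486 : green).

(-1458 : -486 : green)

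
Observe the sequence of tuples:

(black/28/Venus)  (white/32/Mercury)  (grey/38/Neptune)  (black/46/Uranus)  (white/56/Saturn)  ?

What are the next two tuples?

(grey/68/Jupiter), (black/82/Mars)

Shade: repeats black → white → grey, so black, white, grey, black, white → grey → black.
Second coordinate goes 28, 32, 38, 46, 56 → 68 → 82 (differences are 4, 6, 8, … (increasing by 2 each time)).
Planet: runs backward through the planets Mercury→Neptune; Venus, Mercury, Neptune, Uranus, Saturn → Jupiter → Mars.
So the next two tuples are (grey/68/Jupiter) and (black/82/Mars).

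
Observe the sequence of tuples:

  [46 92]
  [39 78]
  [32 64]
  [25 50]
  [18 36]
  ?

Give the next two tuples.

[11 22], [4 8]

First component: −7 each step; 46, 39, 32, 25, 18 → 11 → 4.
Second component — always 2 × the first component: 92, 78, 64, 50, 36 → 22 → 8.
So the next two tuples are [11 22] and [4 8].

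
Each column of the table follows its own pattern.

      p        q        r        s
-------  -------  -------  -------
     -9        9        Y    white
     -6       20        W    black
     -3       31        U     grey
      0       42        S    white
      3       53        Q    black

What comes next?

Column p: +3 each step; -9, -6, -3, 0, 3 → 6.
Column q goes 9, 20, 31, 42, 53 → 64 (+11 each step).
For the column r, letters move back 2 places in the alphabet: Y, W, U, S, Q → O.
Column s goes white, black, grey, white, black → grey (repeats white → black → grey).
Putting it together: 6  64  O  grey.

6  64  O  grey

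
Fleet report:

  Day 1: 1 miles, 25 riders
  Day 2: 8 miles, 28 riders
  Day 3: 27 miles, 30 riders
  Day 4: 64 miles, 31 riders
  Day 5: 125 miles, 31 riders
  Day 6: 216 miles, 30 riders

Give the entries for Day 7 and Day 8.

343 miles, 28 riders; 512 miles, 25 riders

Miles: perfect cubes: 1³, 2³, 3³, …, so 1, 8, 27, 64, 125, 216 → 343 → 512.
Riders: 25, 28, 30, 31, 31, 30 → 28 → 25 (differences are 3, 2, 1, … (decreasing by 1 each time)).
Putting the parts together: 343 miles, 28 riders and then 512 miles, 25 riders.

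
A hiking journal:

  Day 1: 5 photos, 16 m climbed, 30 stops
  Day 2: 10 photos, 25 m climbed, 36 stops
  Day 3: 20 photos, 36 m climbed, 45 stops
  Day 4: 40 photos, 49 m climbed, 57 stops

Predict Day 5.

80 photos, 64 m climbed, 72 stops

Photos — ×2 each step: 5, 10, 20, 40 → 80.
M climbed — perfect squares: 4², 5², 6², …: 16, 25, 36, 49 → 64.
Stops: differences are 6, 9, 12, … (increasing by 3 each time); 30, 36, 45, 57 → 72.
So the next record is 80 photos, 64 m climbed, 72 stops.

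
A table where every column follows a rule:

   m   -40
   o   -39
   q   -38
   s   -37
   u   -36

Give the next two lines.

w  -35; y  -34

Letter goes m, o, q, s, u → w → y (letters move forward 2 places in the alphabet).
Second component goes -40, -39, -38, -37, -36 → -35 → -34 (+1 each step).
So the next two lines are w  -35 and y  -34.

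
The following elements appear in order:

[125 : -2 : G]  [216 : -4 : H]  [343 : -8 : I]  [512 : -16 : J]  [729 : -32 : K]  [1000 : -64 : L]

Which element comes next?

First coordinate: 125, 216, 343, 512, 729, 1000 → 1331 (perfect cubes: 5³, 6³, 7³, …).
Second coordinate goes -2, -4, -8, -16, -32, -64 → -128 (×2 each step).
For the letter, letters move forward 1 place in the alphabet: G, H, I, J, K, L → M.
Putting it together: [1331 : -128 : M].

[1331 : -128 : M]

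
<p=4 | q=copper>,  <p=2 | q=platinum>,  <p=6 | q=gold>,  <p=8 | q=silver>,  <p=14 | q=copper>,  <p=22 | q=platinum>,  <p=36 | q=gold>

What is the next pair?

<p=58 | q=silver>

P: each term is the sum of the two before it; 4, 2, 6, 8, 14, 22, 36 → 58.
For the q, repeats copper → platinum → gold → silver: copper, platinum, gold, silver, copper, platinum, gold → silver.
So the next pair is <p=58 | q=silver>.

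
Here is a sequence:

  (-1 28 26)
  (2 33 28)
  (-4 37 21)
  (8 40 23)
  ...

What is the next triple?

(-16 42 16)

First entry — ×(-2) each step: -1, 2, -4, 8 → -16.
Second entry: 28, 33, 37, 40 → 42 (differences are 5, 4, 3, … (decreasing by 1 each time)).
Third entry: 26, 28, 21, 23 → 16 (alternating steps +2, −7, +2, −7, …).
So the next triple is (-16 42 16).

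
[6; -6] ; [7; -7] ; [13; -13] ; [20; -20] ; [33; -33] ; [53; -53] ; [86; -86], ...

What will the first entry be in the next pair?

First entry: 6, 7, 13, 20, 33, 53, 86 → 139 (each term is the sum of the two before it).

139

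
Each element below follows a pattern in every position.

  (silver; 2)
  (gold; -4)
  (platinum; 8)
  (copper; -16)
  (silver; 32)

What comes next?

Metal: silver, gold, platinum, copper, silver → gold (repeats silver → gold → platinum → copper).
Second slot: ×(-2) each step, so 2, -4, 8, -16, 32 → -64.
So the next element is (gold; -64).

(gold; -64)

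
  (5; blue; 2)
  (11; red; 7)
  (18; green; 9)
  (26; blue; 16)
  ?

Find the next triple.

(35; red; 25)

For the first slot, differences are 6, 7, 8, … (increasing by 1 each time): 5, 11, 18, 26 → 35.
Colour: repeats blue → red → green, so blue, red, green, blue → red.
Third slot goes 2, 7, 9, 16 → 25 (each term is the sum of the two before it).
Combining the parts gives (35; red; 25).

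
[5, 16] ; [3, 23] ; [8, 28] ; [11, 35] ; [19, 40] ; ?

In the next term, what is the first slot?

30

First slot — each term is the sum of the two before it: 5, 3, 8, 11, 19 → 30.
Second slot: alternating steps +7, +5, +7, +5, …; 16, 23, 28, 35, 40 → 47.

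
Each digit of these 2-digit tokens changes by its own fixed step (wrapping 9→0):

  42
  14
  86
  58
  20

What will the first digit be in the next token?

First digit: −3 each step, mod 10, so 4, 1, 8, 5, 2 → 9.

9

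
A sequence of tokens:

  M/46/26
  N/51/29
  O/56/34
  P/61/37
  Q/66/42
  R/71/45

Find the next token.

S/76/50

Letter — letters move forward 1 place in the alphabet: M, N, O, P, Q, R → S.
Second component: +5 each step, so 46, 51, 56, 61, 66, 71 → 76.
Third component: 26, 29, 34, 37, 42, 45 → 50 (alternating steps +3, +5, +3, +5, …).
Putting it together: S/76/50.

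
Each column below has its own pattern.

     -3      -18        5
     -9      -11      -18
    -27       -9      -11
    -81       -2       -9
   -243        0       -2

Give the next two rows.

First component: ×3 each step; -3, -9, -27, -81, -243 → -729 → -2187.
Second component: alternating steps +7, +2, +7, +2, …, so -18, -11, -9, -2, 0 → 7 → 9.
For the third component, always the previous value of the second component: 5, -18, -11, -9, -2 → 0 → 7.
So the next two rows are -729  7  0 and -2187  9  7.

-729  7  0; -2187  9  7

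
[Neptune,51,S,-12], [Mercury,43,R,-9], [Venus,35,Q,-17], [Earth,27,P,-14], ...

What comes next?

Planet goes Neptune, Mercury, Venus, Earth → Mars (runs through the planets Mercury→Neptune).
For the second value, −8 each step: 51, 43, 35, 27 → 19.
For the letter, letters move back 1 place in the alphabet: S, R, Q, P → O.
Fourth value: alternating steps +3, −8, +3, −8, …, so -12, -9, -17, -14 → -22.
Combining the parts gives [Mars,19,O,-22].

[Mars,19,O,-22]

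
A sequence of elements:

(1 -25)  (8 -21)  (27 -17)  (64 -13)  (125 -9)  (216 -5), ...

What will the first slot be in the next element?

First slot: perfect cubes: 1³, 2³, 3³, …; 1, 8, 27, 64, 125, 216 → 343.

343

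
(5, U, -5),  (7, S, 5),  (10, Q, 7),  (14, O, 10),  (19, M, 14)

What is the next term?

(25, K, 19)

First component — differences are 2, 3, 4, … (increasing by 1 each time): 5, 7, 10, 14, 19 → 25.
Letter: U, S, Q, O, M → K (letters move back 2 places in the alphabet).
For the third component, always the previous value of the first component: -5, 5, 7, 10, 14 → 19.
So the next term is (25, K, 19).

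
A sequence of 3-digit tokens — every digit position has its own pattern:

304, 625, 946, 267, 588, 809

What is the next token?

120

For the first digit, +3 each step, mod 10: 3, 6, 9, 2, 5, 8 → 1.
Second digit — +2 each step, mod 10: 0, 2, 4, 6, 8, 0 → 2.
Third digit: +1 each step, mod 10, so 4, 5, 6, 7, 8, 9 → 0.
Combining the parts gives 120.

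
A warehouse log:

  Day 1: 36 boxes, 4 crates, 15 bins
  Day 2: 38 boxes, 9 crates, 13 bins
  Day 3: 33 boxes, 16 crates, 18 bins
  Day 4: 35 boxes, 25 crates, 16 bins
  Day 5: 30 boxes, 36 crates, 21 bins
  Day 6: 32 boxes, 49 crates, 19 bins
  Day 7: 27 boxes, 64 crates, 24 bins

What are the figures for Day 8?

Boxes: alternating steps +2, −5, +2, −5, …, so 36, 38, 33, 35, 30, 32, 27 → 29.
Crates — perfect squares: 2², 3², 4², …: 4, 9, 16, 25, 36, 49, 64 → 81.
For the bins, together with the boxes always sums to 51: 15, 13, 18, 16, 21, 19, 24 → 22.
So the next record is 29 boxes, 81 crates, 22 bins.

29 boxes, 81 crates, 22 bins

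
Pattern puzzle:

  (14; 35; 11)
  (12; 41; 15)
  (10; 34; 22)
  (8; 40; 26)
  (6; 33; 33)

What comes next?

First slot — −2 each step: 14, 12, 10, 8, 6 → 4.
Second slot: alternating steps +6, −7, +6, −7, …, so 35, 41, 34, 40, 33 → 39.
Third slot: 11, 15, 22, 26, 33 → 37 (alternating steps +4, +7, +4, +7, …).
So the next term is (4; 39; 37).

(4; 39; 37)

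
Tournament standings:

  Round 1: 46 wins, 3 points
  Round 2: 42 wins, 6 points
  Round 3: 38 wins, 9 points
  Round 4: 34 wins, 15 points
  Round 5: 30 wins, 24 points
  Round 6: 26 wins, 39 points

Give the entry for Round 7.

Wins: −4 each step; 46, 42, 38, 34, 30, 26 → 22.
Points: each term is the sum of the two before it; 3, 6, 9, 15, 24, 39 → 63.
So the next row is 22 wins, 63 points.

22 wins, 63 points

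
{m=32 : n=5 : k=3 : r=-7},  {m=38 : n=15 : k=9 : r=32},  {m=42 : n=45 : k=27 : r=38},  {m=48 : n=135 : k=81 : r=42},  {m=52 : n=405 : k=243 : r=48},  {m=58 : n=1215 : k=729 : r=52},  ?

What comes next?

M goes 32, 38, 42, 48, 52, 58 → 62 (alternating steps +6, +4, +6, +4, …).
N: ×3 each step; 5, 15, 45, 135, 405, 1215 → 3645.
K goes 3, 9, 27, 81, 243, 729 → 2187 (×3 each step).
R: always the previous value of the m, so -7, 32, 38, 42, 48, 52 → 58.
Putting it together: {m=62 : n=3645 : k=2187 : r=58}.

{m=62 : n=3645 : k=2187 : r=58}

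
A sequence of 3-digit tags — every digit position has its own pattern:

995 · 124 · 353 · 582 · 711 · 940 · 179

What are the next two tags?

First digit: +2 each step, mod 10; 9, 1, 3, 5, 7, 9, 1 → 3 → 5.
Second digit: +3 each step, mod 10; 9, 2, 5, 8, 1, 4, 7 → 0 → 3.
For the third digit, −1 each step, mod 10: 5, 4, 3, 2, 1, 0, 9 → 8 → 7.
So the next two tags are 308 and 537.

308, 537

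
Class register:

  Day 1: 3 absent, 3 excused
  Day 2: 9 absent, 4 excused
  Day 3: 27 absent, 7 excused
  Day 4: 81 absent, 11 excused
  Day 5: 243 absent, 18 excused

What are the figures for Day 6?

729 absent, 29 excused

For the absent, ×3 each step: 3, 9, 27, 81, 243 → 729.
Excused — each term is the sum of the two before it: 3, 4, 7, 11, 18 → 29.
Putting it together: 729 absent, 29 excused.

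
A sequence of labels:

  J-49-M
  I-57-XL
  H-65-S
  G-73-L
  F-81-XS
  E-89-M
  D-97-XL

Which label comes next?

Letter: letters move back 1 place in the alphabet, so J, I, H, G, F, E, D → C.
Second component — +8 each step: 49, 57, 65, 73, 81, 89, 97 → 105.
Size: M, XL, S, L, XS, M, XL → S (repeats M → XL → S → L → XS).
Combining the parts gives C-105-S.

C-105-S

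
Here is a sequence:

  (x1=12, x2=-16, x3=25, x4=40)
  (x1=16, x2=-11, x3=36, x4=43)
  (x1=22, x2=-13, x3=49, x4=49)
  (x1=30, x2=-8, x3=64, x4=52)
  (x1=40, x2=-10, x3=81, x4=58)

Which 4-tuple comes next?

(x1=52, x2=-5, x3=100, x4=61)

For the x1, differences are 4, 6, 8, … (increasing by 2 each time): 12, 16, 22, 30, 40 → 52.
X2 goes -16, -11, -13, -8, -10 → -5 (alternating steps +5, −2, +5, −2, …).
X3: perfect squares: 5², 6², 7², …, so 25, 36, 49, 64, 81 → 100.
X4: alternating steps +3, +6, +3, +6, …; 40, 43, 49, 52, 58 → 61.
Putting it together: (x1=52, x2=-5, x3=100, x4=61).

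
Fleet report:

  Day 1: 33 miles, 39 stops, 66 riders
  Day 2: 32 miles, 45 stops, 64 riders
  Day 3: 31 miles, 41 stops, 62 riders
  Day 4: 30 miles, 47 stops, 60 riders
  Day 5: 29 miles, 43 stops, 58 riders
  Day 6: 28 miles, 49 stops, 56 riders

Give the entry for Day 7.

Miles goes 33, 32, 31, 30, 29, 28 → 27 (−1 each step).
Stops: 39, 45, 41, 47, 43, 49 → 45 (alternating steps +6, −4, +6, −4, …).
For the riders, always 2 × the miles: 66, 64, 62, 60, 58, 56 → 54.
So the next line is 27 miles, 45 stops, 54 riders.

27 miles, 45 stops, 54 riders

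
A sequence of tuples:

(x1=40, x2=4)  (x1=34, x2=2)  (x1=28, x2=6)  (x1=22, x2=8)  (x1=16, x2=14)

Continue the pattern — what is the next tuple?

X1: 40, 34, 28, 22, 16 → 10 (−6 each step).
X2 — each term is the sum of the two before it: 4, 2, 6, 8, 14 → 22.
So the next tuple is (x1=10, x2=22).

(x1=10, x2=22)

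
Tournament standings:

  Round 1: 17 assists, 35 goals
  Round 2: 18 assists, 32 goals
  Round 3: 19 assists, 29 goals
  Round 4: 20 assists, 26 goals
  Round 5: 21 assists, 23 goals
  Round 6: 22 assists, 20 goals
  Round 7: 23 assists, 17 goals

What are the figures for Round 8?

24 assists, 14 goals

Assists: 17, 18, 19, 20, 21, 22, 23 → 24 (+1 each step).
Goals: 35, 32, 29, 26, 23, 20, 17 → 14 (−3 each step).
Putting it together: 24 assists, 14 goals.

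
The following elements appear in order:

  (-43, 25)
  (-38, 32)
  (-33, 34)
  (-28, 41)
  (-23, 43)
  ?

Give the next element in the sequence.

First component: +5 each step, so -43, -38, -33, -28, -23 → -18.
Second component: alternating steps +7, +2, +7, +2, …, so 25, 32, 34, 41, 43 → 50.
So the next element is (-18, 50).

(-18, 50)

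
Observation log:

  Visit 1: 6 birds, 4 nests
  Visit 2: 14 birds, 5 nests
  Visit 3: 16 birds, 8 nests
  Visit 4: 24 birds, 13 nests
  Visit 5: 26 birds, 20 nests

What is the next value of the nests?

29

Nests: differences are 1, 3, 5, … (increasing by 2 each time), so 4, 5, 8, 13, 20 → 29.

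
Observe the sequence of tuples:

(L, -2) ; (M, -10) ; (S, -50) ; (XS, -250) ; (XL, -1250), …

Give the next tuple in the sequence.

(L, -6250)

For the size, runs backward through clothing sizes XS→XL: L, M, S, XS, XL → L.
Second value: ×5 each step; -2, -10, -50, -250, -1250 → -6250.
So the next tuple is (L, -6250).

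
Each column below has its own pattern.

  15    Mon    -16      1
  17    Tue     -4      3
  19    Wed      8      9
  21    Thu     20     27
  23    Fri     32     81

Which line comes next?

First component — +2 each step: 15, 17, 19, 21, 23 → 25.
For the day, runs through the weekdays Mon→Sun: Mon, Tue, Wed, Thu, Fri → Sat.
Third component: +12 each step; -16, -4, 8, 20, 32 → 44.
Fourth component: 1, 3, 9, 27, 81 → 243 (×3 each step).
Combining the parts gives 25  Sat  44  243.

25  Sat  44  243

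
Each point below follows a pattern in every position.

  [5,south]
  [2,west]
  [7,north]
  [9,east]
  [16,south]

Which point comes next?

First entry: each term is the sum of the two before it; 5, 2, 7, 9, 16 → 25.
For the direction, repeats south → west → north → east: south, west, north, east, south → west.
Combining the parts gives [25,west].

[25,west]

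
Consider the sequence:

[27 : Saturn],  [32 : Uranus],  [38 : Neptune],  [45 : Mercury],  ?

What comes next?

[53 : Venus]

First slot goes 27, 32, 38, 45 → 53 (differences are 5, 6, 7, … (increasing by 1 each time)).
Planet goes Saturn, Uranus, Neptune, Mercury → Venus (runs through the planets Mercury→Neptune).
So the next term is [53 : Venus].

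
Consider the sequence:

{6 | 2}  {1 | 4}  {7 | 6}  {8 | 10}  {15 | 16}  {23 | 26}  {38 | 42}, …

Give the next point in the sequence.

First part: each term is the sum of the two before it; 6, 1, 7, 8, 15, 23, 38 → 61.
Second part: each term is the sum of the two before it, so 2, 4, 6, 10, 16, 26, 42 → 68.
Combining the parts gives {61 | 68}.

{61 | 68}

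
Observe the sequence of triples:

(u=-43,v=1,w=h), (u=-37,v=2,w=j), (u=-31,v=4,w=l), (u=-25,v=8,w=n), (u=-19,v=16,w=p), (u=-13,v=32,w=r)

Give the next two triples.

(u=-7,v=64,w=t), (u=-1,v=128,w=v)

For the u, +6 each step: -43, -37, -31, -25, -19, -13 → -7 → -1.
V — ×2 each step: 1, 2, 4, 8, 16, 32 → 64 → 128.
W goes h, j, l, n, p, r → t → v (letters move forward 2 places in the alphabet).
Putting the parts together: (u=-7,v=64,w=t) and then (u=-1,v=128,w=v).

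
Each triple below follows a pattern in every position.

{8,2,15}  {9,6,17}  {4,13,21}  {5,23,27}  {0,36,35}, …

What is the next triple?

{1,52,45}

First component: 8, 9, 4, 5, 0 → 1 (alternating steps +1, −5, +1, −5, …).
Second component — differences are 4, 7, 10, … (increasing by 3 each time): 2, 6, 13, 23, 36 → 52.
Third component goes 15, 17, 21, 27, 35 → 45 (differences are 2, 4, 6, … (increasing by 2 each time)).
Putting it together: {1,52,45}.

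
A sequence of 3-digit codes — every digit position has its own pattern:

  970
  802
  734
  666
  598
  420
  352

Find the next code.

First digit: 9, 8, 7, 6, 5, 4, 3 → 2 (−1 each step, mod 10).
Second digit: +3 each step, mod 10, so 7, 0, 3, 6, 9, 2, 5 → 8.
Third digit: +2 each step, mod 10, so 0, 2, 4, 6, 8, 0, 2 → 4.
Combining the parts gives 284.

284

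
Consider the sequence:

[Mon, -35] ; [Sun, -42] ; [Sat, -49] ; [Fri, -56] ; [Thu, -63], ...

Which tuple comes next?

[Wed, -70]

For the day, runs backward through the weekdays Mon→Sun: Mon, Sun, Sat, Fri, Thu → Wed.
Second part goes -35, -42, -49, -56, -63 → -70 (−7 each step).
So the next tuple is [Wed, -70].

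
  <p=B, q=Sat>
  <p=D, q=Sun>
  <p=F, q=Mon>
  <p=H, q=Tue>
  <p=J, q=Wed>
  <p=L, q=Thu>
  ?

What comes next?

<p=N, q=Fri>

P: letters move forward 2 places in the alphabet, so B, D, F, H, J, L → N.
Q — runs through the weekdays Mon→Sun: Sat, Sun, Mon, Tue, Wed, Thu → Fri.
Combining the parts gives <p=N, q=Fri>.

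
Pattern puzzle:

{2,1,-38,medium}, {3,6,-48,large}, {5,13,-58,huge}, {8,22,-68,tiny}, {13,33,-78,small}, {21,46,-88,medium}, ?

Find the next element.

{34,61,-98,large}

First slot: each term is the sum of the two before it, so 2, 3, 5, 8, 13, 21 → 34.
Second slot: 1, 6, 13, 22, 33, 46 → 61 (differences are 5, 7, 9, … (increasing by 2 each time)).
Third slot: −10 each step, so -38, -48, -58, -68, -78, -88 → -98.
Size: medium, large, huge, tiny, small, medium → large (repeats medium → large → huge → tiny → small).
So the next element is {34,61,-98,large}.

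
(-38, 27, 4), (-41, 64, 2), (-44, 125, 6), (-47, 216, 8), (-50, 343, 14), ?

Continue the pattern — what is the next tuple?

(-53, 512, 22)

First coordinate — −3 each step: -38, -41, -44, -47, -50 → -53.
For the second coordinate, perfect cubes: 3³, 4³, 5³, …: 27, 64, 125, 216, 343 → 512.
Third coordinate: each term is the sum of the two before it; 4, 2, 6, 8, 14 → 22.
Combining the parts gives (-53, 512, 22).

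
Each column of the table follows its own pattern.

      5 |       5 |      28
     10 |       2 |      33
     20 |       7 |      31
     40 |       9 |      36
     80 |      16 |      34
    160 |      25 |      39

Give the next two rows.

First component goes 5, 10, 20, 40, 80, 160 → 320 → 640 (×2 each step).
Second component goes 5, 2, 7, 9, 16, 25 → 41 → 66 (each term is the sum of the two before it).
Third component: alternating steps +5, −2, +5, −2, …, so 28, 33, 31, 36, 34, 39 → 37 → 42.
Putting the parts together: 320  41  37 and then 640  66  42.

320  41  37; 640  66  42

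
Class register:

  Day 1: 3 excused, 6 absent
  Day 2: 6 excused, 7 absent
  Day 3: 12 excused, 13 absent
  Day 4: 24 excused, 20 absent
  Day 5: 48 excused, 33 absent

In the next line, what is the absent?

53

Absent: 6, 7, 13, 20, 33 → 53 (each term is the sum of the two before it).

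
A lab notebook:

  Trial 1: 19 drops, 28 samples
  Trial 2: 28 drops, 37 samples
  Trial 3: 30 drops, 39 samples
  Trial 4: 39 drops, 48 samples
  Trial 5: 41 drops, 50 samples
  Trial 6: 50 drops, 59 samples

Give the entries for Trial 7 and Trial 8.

52 drops, 61 samples; 61 drops, 70 samples

Drops: alternating steps +9, +2, +9, +2, …, so 19, 28, 30, 39, 41, 50 → 52 → 61.
Samples: always 9 more than the drops, so 28, 37, 39, 48, 50, 59 → 61 → 70.
Putting the parts together: 52 drops, 61 samples and then 61 drops, 70 samples.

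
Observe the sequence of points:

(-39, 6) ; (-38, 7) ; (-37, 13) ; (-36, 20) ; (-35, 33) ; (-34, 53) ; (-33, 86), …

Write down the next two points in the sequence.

For the first value, +1 each step: -39, -38, -37, -36, -35, -34, -33 → -32 → -31.
Second value — each term is the sum of the two before it: 6, 7, 13, 20, 33, 53, 86 → 139 → 225.
So the next two points are (-32, 139) and (-31, 225).

(-32, 139), (-31, 225)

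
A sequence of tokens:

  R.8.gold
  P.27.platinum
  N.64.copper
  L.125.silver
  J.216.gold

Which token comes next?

Letter — letters move back 2 places in the alphabet: R, P, N, L, J → H.
Second component: perfect cubes: 2³, 3³, 4³, …; 8, 27, 64, 125, 216 → 343.
Metal: repeats gold → platinum → copper → silver; gold, platinum, copper, silver, gold → platinum.
Putting it together: H.343.platinum.

H.343.platinum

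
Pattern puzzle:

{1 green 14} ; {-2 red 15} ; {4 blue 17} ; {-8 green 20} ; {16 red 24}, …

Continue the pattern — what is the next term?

{-32 blue 29}

First value — ×(-2) each step: 1, -2, 4, -8, 16 → -32.
Colour goes green, red, blue, green, red → blue (repeats green → red → blue).
Third value goes 14, 15, 17, 20, 24 → 29 (differences are 1, 2, 3, … (increasing by 1 each time)).
Combining the parts gives {-32 blue 29}.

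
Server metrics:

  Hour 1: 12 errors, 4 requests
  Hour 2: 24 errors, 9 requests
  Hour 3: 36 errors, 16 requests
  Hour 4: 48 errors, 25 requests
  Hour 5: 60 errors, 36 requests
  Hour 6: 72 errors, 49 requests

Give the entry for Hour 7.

84 errors, 64 requests

For the errors, +12 each step: 12, 24, 36, 48, 60, 72 → 84.
Requests: 4, 9, 16, 25, 36, 49 → 64 (perfect squares: 2², 3², 4², …).
So the next record is 84 errors, 64 requests.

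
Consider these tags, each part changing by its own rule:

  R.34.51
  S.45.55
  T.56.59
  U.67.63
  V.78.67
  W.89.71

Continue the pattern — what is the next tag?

X.100.75

Letter — letters move forward 1 place in the alphabet: R, S, T, U, V, W → X.
Second component — +11 each step: 34, 45, 56, 67, 78, 89 → 100.
Third component: +4 each step, so 51, 55, 59, 63, 67, 71 → 75.
Combining the parts gives X.100.75.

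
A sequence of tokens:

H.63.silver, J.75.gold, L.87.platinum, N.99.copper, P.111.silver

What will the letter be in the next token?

Letter: letters move forward 2 places in the alphabet; H, J, L, N, P → R.
Second component: 63, 75, 87, 99, 111 → 123 (+12 each step).
For the metal, repeats silver → gold → platinum → copper: silver, gold, platinum, copper, silver → gold.

R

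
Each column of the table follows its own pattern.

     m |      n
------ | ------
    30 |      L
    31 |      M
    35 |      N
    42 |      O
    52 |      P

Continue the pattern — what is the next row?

Column m: differences are 1, 4, 7, … (increasing by 3 each time); 30, 31, 35, 42, 52 → 65.
For the column n, letters move forward 1 place in the alphabet: L, M, N, O, P → Q.
Putting it together: 65  Q.

65  Q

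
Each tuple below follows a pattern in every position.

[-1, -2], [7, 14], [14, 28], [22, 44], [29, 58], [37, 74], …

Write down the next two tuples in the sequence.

First component — alternating steps +8, +7, +8, +7, …: -1, 7, 14, 22, 29, 37 → 44 → 52.
Second component: -2, 14, 28, 44, 58, 74 → 88 → 104 (always 2 × the first component).
Putting the parts together: [44, 88] and then [52, 104].

[44, 88], [52, 104]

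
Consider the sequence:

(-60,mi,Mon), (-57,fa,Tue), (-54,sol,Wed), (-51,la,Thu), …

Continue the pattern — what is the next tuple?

First coordinate: -60, -57, -54, -51 → -48 (+3 each step).
Note: runs through the solfège scale do→ti, so mi, fa, sol, la → ti.
Day: Mon, Tue, Wed, Thu → Fri (runs through the weekdays Mon→Sun).
Putting it together: (-48,ti,Fri).

(-48,ti,Fri)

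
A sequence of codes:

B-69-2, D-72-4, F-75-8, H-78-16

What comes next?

Letter: B, D, F, H → J (letters move forward 2 places in the alphabet).
Second component: +3 each step, so 69, 72, 75, 78 → 81.
Third component: ×2 each step, so 2, 4, 8, 16 → 32.
So the next code is J-81-32.

J-81-32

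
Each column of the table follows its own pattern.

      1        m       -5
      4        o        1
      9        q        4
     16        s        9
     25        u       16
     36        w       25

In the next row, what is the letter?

y

Letter: letters move forward 2 places in the alphabet, so m, o, q, s, u, w → y.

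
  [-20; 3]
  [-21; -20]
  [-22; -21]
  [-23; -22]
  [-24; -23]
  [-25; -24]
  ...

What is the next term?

[-26; -25]

First part — −1 each step: -20, -21, -22, -23, -24, -25 → -26.
Second part: always the previous value of the first part, so 3, -20, -21, -22, -23, -24 → -25.
Combining the parts gives [-26; -25].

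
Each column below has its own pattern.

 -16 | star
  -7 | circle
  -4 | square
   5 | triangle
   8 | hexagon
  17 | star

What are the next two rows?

First component: -16, -7, -4, 5, 8, 17 → 20 → 29 (alternating steps +9, +3, +9, +3, …).
Shape: repeats star → circle → square → triangle → hexagon, so star, circle, square, triangle, hexagon, star → circle → square.
So the next two rows are 20  circle and 29  square.

20  circle; 29  square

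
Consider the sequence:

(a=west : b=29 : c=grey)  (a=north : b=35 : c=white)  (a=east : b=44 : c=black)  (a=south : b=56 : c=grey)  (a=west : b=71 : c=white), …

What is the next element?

A: repeats west → north → east → south; west, north, east, south, west → north.
For the b, differences are 6, 9, 12, … (increasing by 3 each time): 29, 35, 44, 56, 71 → 89.
C: repeats grey → white → black; grey, white, black, grey, white → black.
So the next element is (a=north : b=89 : c=black).

(a=north : b=89 : c=black)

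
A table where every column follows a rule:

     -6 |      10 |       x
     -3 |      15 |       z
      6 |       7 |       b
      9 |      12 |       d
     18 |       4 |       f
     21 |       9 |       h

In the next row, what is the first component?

30

First component: alternating steps +3, +9, +3, +9, …, so -6, -3, 6, 9, 18, 21 → 30.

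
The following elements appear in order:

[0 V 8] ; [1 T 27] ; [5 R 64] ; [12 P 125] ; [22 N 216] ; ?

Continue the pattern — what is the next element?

For the first value, differences are 1, 4, 7, … (increasing by 3 each time): 0, 1, 5, 12, 22 → 35.
Letter: V, T, R, P, N → L (letters move back 2 places in the alphabet).
Third value: perfect cubes: 2³, 3³, 4³, …, so 8, 27, 64, 125, 216 → 343.
Putting it together: [35 L 343].

[35 L 343]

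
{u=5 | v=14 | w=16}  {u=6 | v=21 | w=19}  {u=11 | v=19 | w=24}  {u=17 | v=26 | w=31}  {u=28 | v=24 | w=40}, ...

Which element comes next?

For the u, each term is the sum of the two before it: 5, 6, 11, 17, 28 → 45.
V: alternating steps +7, −2, +7, −2, …; 14, 21, 19, 26, 24 → 31.
W: differences are 3, 5, 7, … (increasing by 2 each time), so 16, 19, 24, 31, 40 → 51.
Putting it together: {u=45 | v=31 | w=51}.

{u=45 | v=31 | w=51}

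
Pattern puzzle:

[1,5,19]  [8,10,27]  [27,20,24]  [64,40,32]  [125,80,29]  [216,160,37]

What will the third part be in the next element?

34

For the third part, alternating steps +8, −3, +8, −3, …: 19, 27, 24, 32, 29, 37 → 34.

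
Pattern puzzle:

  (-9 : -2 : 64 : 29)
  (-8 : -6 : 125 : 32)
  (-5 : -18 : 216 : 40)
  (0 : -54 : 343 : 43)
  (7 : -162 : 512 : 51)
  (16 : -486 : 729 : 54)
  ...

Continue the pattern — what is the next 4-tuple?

(27 : -1458 : 1000 : 62)

First value goes -9, -8, -5, 0, 7, 16 → 27 (differences are 1, 3, 5, … (increasing by 2 each time)).
Second value — ×3 each step: -2, -6, -18, -54, -162, -486 → -1458.
For the third value, perfect cubes: 4³, 5³, 6³, …: 64, 125, 216, 343, 512, 729 → 1000.
Fourth value: alternating steps +3, +8, +3, +8, …; 29, 32, 40, 43, 51, 54 → 62.
Combining the parts gives (27 : -1458 : 1000 : 62).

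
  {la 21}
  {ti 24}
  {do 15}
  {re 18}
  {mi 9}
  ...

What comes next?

{fa 12}

Note goes la, ti, do, re, mi → fa (runs through the solfège scale do→ti).
Second slot: alternating steps +3, −9, +3, −9, …, so 21, 24, 15, 18, 9 → 12.
So the next term is {fa 12}.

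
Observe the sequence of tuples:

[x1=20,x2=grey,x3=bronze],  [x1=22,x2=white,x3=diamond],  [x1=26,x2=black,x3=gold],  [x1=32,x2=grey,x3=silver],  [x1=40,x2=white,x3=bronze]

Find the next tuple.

X1 — differences are 2, 4, 6, … (increasing by 2 each time): 20, 22, 26, 32, 40 → 50.
X2: grey, white, black, grey, white → black (repeats grey → white → black).
X3 goes bronze, diamond, gold, silver, bronze → diamond (repeats bronze → diamond → gold → silver).
Putting it together: [x1=50,x2=black,x3=diamond].

[x1=50,x2=black,x3=diamond]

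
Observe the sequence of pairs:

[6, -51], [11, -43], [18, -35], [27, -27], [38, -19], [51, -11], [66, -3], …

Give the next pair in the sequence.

First slot: 6, 11, 18, 27, 38, 51, 66 → 83 (differences are 5, 7, 9, … (increasing by 2 each time)).
Second slot: -51, -43, -35, -27, -19, -11, -3 → 5 (+8 each step).
Combining the parts gives [83, 5].

[83, 5]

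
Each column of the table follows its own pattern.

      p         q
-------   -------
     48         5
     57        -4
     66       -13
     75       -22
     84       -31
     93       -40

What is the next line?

Column p: +9 each step, so 48, 57, 66, 75, 84, 93 → 102.
Column q goes 5, -4, -13, -22, -31, -40 → -49 (together with the column p always sums to 53).
Combining the parts gives 102  -49.

102  -49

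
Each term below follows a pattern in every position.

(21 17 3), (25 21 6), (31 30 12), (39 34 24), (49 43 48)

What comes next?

(61 47 96)

First entry goes 21, 25, 31, 39, 49 → 61 (differences are 4, 6, 8, … (increasing by 2 each time)).
Second entry: 17, 21, 30, 34, 43 → 47 (alternating steps +4, +9, +4, +9, …).
Third entry: ×2 each step, so 3, 6, 12, 24, 48 → 96.
Combining the parts gives (61 47 96).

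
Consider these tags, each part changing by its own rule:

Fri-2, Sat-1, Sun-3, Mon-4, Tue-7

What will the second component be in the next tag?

For the second component, each term is the sum of the two before it: 2, 1, 3, 4, 7 → 11.

11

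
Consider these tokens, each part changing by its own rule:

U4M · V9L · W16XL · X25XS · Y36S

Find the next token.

Z49M

For the letter, letters move forward 1 place in the alphabet: U, V, W, X, Y → Z.
Second component goes 4, 9, 16, 25, 36 → 49 (perfect squares: 2², 3², 4², …).
Size: runs through clothing sizes XS→XL, so M, L, XL, XS, S → M.
Putting it together: Z49M.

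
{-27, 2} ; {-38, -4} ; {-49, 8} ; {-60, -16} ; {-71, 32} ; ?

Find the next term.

First slot: -27, -38, -49, -60, -71 → -82 (−11 each step).
Second slot goes 2, -4, 8, -16, 32 → -64 (×(-2) each step).
Combining the parts gives {-82, -64}.

{-82, -64}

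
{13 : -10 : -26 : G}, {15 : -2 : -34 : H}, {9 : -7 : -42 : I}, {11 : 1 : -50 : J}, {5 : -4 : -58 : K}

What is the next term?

{7 : 4 : -66 : L}

First slot goes 13, 15, 9, 11, 5 → 7 (alternating steps +2, −6, +2, −6, …).
Second slot: -10, -2, -7, 1, -4 → 4 (alternating steps +8, −5, +8, −5, …).
Third slot goes -26, -34, -42, -50, -58 → -66 (−8 each step).
Letter: letters move forward 1 place in the alphabet, so G, H, I, J, K → L.
Combining the parts gives {7 : 4 : -66 : L}.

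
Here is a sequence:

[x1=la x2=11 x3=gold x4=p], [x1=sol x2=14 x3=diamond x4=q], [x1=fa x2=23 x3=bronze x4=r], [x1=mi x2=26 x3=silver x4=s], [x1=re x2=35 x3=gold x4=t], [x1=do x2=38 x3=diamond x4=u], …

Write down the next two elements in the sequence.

[x1=ti x2=47 x3=bronze x4=v], [x1=la x2=50 x3=silver x4=w]

For the x1, runs backward through the solfège scale do→ti: la, sol, fa, mi, re, do → ti → la.
X2: 11, 14, 23, 26, 35, 38 → 47 → 50 (alternating steps +3, +9, +3, +9, …).
For the x3, repeats gold → diamond → bronze → silver: gold, diamond, bronze, silver, gold, diamond → bronze → silver.
X4 goes p, q, r, s, t, u → v → w (letters move forward 1 place in the alphabet).
Putting the parts together: [x1=ti x2=47 x3=bronze x4=v] and then [x1=la x2=50 x3=silver x4=w].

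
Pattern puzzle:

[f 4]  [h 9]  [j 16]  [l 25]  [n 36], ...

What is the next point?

[p 49]

Letter goes f, h, j, l, n → p (letters move forward 2 places in the alphabet).
Second part: perfect squares: 2², 3², 4², …; 4, 9, 16, 25, 36 → 49.
So the next point is [p 49].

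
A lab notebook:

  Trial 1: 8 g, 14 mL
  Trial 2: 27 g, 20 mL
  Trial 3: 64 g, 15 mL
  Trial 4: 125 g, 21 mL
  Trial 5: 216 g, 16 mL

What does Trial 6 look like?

343 g, 22 mL

G — perfect cubes: 2³, 3³, 4³, …: 8, 27, 64, 125, 216 → 343.
For the mL, alternating steps +6, −5, +6, −5, …: 14, 20, 15, 21, 16 → 22.
Combining the parts gives 343 g, 22 mL.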